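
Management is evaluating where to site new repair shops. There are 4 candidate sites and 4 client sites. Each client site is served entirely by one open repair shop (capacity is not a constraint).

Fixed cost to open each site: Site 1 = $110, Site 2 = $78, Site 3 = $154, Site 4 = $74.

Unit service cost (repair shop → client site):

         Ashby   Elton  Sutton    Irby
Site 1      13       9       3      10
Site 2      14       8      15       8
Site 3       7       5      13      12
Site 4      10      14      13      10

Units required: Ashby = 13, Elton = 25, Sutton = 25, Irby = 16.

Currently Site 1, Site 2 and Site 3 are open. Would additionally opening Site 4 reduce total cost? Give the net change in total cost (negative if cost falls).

Current service cost with {Site 1, Site 2, Site 3}: 419.
Adding Site 4: each client site re-picks its cheapest; new service cost 419, saving 0.
Extra fixed cost: 74. Net change = 74 − 0 = 74.
(Totals: 761 → 835.)

No — net change +74 (cost rises by 74).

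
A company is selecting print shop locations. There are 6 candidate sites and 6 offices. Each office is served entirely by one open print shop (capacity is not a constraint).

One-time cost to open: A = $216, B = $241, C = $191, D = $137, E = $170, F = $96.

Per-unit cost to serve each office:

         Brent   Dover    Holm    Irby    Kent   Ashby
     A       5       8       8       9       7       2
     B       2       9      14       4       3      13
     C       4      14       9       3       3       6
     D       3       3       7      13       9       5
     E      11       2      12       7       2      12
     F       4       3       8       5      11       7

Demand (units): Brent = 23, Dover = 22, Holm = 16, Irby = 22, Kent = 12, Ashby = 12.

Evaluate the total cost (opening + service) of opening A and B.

Each office is assigned to its cheapest site among the open ones.
{A, B}: Brent→B 2·23=46, Dover→A 8·22=176, Holm→A 8·16=128, Irby→B 4·22=88, Kent→B 3·12=36, Ashby→A 2·12=24. Service 498; fixed 457; total 955.

Total cost: 955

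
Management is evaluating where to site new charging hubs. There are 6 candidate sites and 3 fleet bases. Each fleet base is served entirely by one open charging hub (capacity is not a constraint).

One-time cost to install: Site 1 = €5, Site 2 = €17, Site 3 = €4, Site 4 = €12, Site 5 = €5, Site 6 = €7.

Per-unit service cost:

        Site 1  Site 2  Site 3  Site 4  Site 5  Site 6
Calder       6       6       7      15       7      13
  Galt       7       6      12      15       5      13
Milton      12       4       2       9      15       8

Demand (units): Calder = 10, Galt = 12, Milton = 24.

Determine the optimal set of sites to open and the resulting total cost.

Open Site 1, Site 3 and Site 5; minimum total cost 182.

For any fixed open set, each fleet base goes to its cheapest open site; total = fixed + service.
{Site 1, Site 3, Site 5}: Calder→Site 1 6·10=60, Galt→Site 5 5·12=60, Milton→Site 3 2·24=48. Service 168; fixed 14; total 182.
{Site 3, Site 5}: Calder→Site 3 7·10=70, Galt→Site 5 5·12=60, Milton→Site 3 2·24=48. Service 178; fixed 9; total 187.
{Site 1, Site 3, Site 5, Site 6}: Calder→Site 1 6·10=60, Galt→Site 5 5·12=60, Milton→Site 3 2·24=48. Service 168; fixed 21; total 189.
{Site 1, Site 2, Site 3, Site 4, Site 5, Site 6}: Calder→Site 1 6·10=60, Galt→Site 5 5·12=60, Milton→Site 3 2·24=48. Service 168; fixed 50; total 218.
No other subset beats 182.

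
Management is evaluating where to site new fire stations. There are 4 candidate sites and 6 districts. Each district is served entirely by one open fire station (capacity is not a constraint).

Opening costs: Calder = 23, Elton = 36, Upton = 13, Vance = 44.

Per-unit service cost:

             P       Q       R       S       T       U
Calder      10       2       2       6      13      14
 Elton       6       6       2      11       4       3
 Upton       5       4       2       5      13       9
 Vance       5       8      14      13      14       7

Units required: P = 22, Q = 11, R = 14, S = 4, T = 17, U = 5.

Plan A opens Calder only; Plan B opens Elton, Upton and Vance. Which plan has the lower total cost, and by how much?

Plan A: {Calder}: P→Calder 10·22=220, Q→Calder 2·11=22, R→Calder 2·14=28, S→Calder 6·4=24, T→Calder 13·17=221, U→Calder 14·5=70. Service 585; fixed 23; total 608.
Plan B: {Elton, Upton, Vance}: P→Upton 5·22=110, Q→Upton 4·11=44, R→Elton 2·14=28, S→Upton 5·4=20, T→Elton 4·17=68, U→Elton 3·5=15. Service 285; fixed 93; total 378.
Difference: |608 − 378| = 230.

Plan B is cheaper by 230.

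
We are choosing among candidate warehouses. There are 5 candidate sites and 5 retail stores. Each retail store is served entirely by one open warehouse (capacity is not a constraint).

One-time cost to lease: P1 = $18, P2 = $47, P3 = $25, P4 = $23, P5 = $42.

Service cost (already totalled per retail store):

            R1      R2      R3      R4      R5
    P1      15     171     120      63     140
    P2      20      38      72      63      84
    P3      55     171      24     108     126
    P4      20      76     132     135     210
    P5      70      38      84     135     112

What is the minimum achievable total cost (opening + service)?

For any fixed open set, each retail store goes to its cheapest open site; total = fixed + service.
{P2, P3}: R1→P2 20, R2→P2 38, R3→P3 24, R4→P2 63, R5→P2 84. Service 229; fixed 72; total 301.
{P1, P2, P3}: R1→P1 15, R2→P2 38, R3→P3 24, R4→P1 63, R5→P2 84. Service 224; fixed 90; total 314.
{P2}: service 277 + fixed 47 = 324
{P1, P2, P3, P4, P5}: R1→P1 15, R2→P2 38, R3→P3 24, R4→P1 63, R5→P2 84. Service 224; fixed 155; total 379.
No other subset beats 301.

Minimum total cost: 301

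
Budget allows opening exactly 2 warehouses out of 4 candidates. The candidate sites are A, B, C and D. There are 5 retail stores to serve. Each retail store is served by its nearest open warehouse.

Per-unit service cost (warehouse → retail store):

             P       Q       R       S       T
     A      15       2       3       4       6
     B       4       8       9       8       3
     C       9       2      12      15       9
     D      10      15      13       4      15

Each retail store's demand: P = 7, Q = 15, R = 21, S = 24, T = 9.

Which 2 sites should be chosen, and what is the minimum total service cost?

With exactly 2 open, each retail store uses its cheapest among the chosen.
{A, B}: P→B 4·7=28, Q→A 2·15=30, R→A 3·21=63, S→A 4·24=96, T→B 3·9=27. Service cost 244.
{A, C}: service cost 306
{A, D}: service cost 313
Among all 6 size-2 choices, {A, B} is lowest.

Choose A and B; total service cost 244.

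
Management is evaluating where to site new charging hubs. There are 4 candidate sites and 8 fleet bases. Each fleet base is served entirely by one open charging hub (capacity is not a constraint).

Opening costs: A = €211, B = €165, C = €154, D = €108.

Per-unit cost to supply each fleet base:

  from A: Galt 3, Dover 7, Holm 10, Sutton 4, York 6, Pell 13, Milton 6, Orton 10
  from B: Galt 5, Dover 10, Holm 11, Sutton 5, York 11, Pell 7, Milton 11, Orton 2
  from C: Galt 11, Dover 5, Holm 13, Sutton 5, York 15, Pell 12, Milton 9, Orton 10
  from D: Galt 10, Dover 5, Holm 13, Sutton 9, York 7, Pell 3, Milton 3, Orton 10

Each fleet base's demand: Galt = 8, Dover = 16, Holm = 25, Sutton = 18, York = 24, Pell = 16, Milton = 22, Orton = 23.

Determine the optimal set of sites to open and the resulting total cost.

For any fixed open set, each fleet base goes to its cheapest open site; total = fixed + service.
{B, D}: Galt→B 5·8=40, Dover→D 5·16=80, Holm→B 11·25=275, Sutton→B 5·18=90, York→D 7·24=168, Pell→D 3·16=48, Milton→D 3·22=66, Orton→B 2·23=46. Service 813; fixed 273; total 1086.
{A, B, D}: service 730 + fixed 484 = 1214
{A, D}: Galt→A 3·8=24, Dover→D 5·16=80, Holm→A 10·25=250, Sutton→A 4·18=72, York→A 6·24=144, Pell→D 3·16=48, Milton→D 3·22=66, Orton→A 10·23=230. Service 914; fixed 319; total 1233.
{A, B, C, D}: service 730 + fixed 638 = 1368
(All 15 nonempty subsets were checked; B and D is lowest.)

Open B and D; minimum total cost 1086.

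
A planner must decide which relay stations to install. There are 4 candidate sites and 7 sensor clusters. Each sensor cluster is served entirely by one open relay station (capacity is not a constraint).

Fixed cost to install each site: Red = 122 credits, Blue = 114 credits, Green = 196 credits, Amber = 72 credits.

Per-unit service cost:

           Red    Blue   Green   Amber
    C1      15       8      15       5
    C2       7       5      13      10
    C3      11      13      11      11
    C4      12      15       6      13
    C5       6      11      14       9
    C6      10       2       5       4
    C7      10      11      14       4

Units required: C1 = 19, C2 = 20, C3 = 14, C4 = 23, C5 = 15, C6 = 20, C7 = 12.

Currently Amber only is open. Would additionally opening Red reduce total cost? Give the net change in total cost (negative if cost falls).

Yes — net change −6 (cost falls by 6).

Current service cost with {Amber}: 1011.
Adding Red: each sensor cluster re-picks its cheapest; new service cost 883, saving 128.
Extra fixed cost: 122. Net change = 122 − 128 = -6.
(Totals: 1083 → 1077.)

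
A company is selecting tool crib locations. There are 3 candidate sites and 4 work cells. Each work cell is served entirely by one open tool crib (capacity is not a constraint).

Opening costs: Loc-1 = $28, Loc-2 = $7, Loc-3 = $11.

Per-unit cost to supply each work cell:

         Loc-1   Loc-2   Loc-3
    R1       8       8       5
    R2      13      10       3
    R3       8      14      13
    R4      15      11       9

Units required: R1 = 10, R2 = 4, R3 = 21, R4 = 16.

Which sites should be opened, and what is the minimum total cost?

For any fixed open set, each work cell goes to its cheapest open site; total = fixed + service.
{Loc-1, Loc-3}: R1→Loc-3 5·10=50, R2→Loc-3 3·4=12, R3→Loc-1 8·21=168, R4→Loc-3 9·16=144. Service 374; fixed 39; total 413.
{Loc-1, Loc-2, Loc-3}: R1→Loc-3 5·10=50, R2→Loc-3 3·4=12, R3→Loc-1 8·21=168, R4→Loc-3 9·16=144. Service 374; fixed 46; total 420.
{Loc-3}: service 479 + fixed 11 = 490
{Loc-2}: R1→Loc-2 8·10=80, R2→Loc-2 10·4=40, R3→Loc-2 14·21=294, R4→Loc-2 11·16=176. Service 590; fixed 7; total 597.
(All 7 nonempty subsets were checked; Loc-1 and Loc-3 is lowest.)

Open Loc-1 and Loc-3; minimum total cost 413.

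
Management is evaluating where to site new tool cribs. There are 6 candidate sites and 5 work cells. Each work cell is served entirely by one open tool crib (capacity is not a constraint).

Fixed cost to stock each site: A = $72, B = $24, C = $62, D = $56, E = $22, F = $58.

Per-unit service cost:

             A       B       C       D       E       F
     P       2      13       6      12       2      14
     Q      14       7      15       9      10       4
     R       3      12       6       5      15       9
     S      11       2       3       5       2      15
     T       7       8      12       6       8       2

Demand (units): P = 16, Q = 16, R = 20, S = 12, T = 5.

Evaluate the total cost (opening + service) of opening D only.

Total cost: 582

Each work cell is assigned to its cheapest site among the open ones.
{D}: P→D 12·16=192, Q→D 9·16=144, R→D 5·20=100, S→D 5·12=60, T→D 6·5=30. Service 526; fixed 56; total 582.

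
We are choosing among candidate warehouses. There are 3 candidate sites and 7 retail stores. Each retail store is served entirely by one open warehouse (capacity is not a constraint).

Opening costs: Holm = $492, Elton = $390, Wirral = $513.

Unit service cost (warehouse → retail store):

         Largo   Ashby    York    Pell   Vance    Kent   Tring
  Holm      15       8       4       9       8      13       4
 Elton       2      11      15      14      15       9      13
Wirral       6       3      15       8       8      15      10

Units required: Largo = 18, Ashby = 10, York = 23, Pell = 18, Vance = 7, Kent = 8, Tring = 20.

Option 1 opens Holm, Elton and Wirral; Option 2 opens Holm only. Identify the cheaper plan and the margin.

Option 2 is cheaper by 569.

Option 1: {Holm, Elton, Wirral}: Largo→Elton 2·18=36, Ashby→Wirral 3·10=30, York→Holm 4·23=92, Pell→Wirral 8·18=144, Vance→Holm 8·7=56, Kent→Elton 9·8=72, Tring→Holm 4·20=80. Service 510; fixed 1395; total 1905.
Option 2: {Holm}: Largo→Holm 15·18=270, Ashby→Holm 8·10=80, York→Holm 4·23=92, Pell→Holm 9·18=162, Vance→Holm 8·7=56, Kent→Holm 13·8=104, Tring→Holm 4·20=80. Service 844; fixed 492; total 1336.
Difference: |1905 − 1336| = 569.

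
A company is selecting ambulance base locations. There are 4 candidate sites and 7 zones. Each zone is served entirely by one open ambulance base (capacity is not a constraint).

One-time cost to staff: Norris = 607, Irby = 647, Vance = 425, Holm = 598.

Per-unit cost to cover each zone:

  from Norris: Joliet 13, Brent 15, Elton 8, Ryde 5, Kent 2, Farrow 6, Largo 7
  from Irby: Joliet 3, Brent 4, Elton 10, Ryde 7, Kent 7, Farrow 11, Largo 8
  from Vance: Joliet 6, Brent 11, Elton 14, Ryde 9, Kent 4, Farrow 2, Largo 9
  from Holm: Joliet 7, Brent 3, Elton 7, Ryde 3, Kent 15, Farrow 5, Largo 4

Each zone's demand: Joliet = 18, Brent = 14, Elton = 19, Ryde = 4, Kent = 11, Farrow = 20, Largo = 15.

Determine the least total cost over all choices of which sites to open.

Minimum total cost: 1208

For any fixed open set, each zone goes to its cheapest open site; total = fixed + service.
{Vance}: Joliet→Vance 6·18=108, Brent→Vance 11·14=154, Elton→Vance 14·19=266, Ryde→Vance 9·4=36, Kent→Vance 4·11=44, Farrow→Vance 2·20=40, Largo→Vance 9·15=135. Service 783; fixed 425; total 1208.
{Holm}: service 638 + fixed 598 = 1236
{Irby}: Joliet→Irby 3·18=54, Brent→Irby 4·14=56, Elton→Irby 10·19=190, Ryde→Irby 7·4=28, Kent→Irby 7·11=77, Farrow→Irby 11·20=220, Largo→Irby 8·15=120. Service 745; fixed 647; total 1392.
{Norris, Irby, Vance, Holm}: service 363 + fixed 2277 = 2640
(All 15 nonempty subsets were checked; Vance only is lowest.)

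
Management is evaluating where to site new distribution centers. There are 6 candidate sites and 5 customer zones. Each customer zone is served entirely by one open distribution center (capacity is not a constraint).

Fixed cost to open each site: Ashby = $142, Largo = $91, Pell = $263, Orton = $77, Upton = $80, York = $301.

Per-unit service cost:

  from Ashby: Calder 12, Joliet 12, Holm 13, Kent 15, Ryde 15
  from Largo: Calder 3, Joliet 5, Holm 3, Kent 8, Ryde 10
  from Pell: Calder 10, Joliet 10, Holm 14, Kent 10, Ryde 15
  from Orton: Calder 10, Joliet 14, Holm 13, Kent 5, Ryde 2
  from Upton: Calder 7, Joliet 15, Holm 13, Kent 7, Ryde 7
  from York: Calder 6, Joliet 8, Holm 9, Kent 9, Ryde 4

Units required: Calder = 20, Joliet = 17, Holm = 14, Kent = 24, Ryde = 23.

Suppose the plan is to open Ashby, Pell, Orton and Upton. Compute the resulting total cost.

Each customer zone is assigned to its cheapest site among the open ones.
{Ashby, Pell, Orton, Upton}: Calder→Upton 7·20=140, Joliet→Pell 10·17=170, Holm→Ashby 13·14=182, Kent→Orton 5·24=120, Ryde→Orton 2·23=46. Service 658; fixed 562; total 1220.

Total cost: 1220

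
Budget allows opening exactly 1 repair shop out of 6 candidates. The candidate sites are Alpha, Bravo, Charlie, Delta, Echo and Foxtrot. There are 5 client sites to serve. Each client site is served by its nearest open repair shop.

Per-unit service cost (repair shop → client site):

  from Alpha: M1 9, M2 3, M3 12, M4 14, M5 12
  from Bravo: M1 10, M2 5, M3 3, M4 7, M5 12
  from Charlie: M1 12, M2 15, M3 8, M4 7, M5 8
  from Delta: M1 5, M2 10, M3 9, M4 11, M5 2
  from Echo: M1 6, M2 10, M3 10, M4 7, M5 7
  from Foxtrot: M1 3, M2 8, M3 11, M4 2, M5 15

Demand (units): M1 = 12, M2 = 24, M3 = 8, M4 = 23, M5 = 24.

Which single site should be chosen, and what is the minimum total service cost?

Choose Delta only; total service cost 673.

With exactly 1 open, each client site uses its cheapest among the chosen.
{Delta}: M1→Delta 5·12=60, M2→Delta 10·24=240, M3→Delta 9·8=72, M4→Delta 11·23=253, M5→Delta 2·24=48. Service cost 673.
{Bravo}: service cost 713
{Echo}: service cost 721
Among all 6 size-1 choices, {Delta} is lowest.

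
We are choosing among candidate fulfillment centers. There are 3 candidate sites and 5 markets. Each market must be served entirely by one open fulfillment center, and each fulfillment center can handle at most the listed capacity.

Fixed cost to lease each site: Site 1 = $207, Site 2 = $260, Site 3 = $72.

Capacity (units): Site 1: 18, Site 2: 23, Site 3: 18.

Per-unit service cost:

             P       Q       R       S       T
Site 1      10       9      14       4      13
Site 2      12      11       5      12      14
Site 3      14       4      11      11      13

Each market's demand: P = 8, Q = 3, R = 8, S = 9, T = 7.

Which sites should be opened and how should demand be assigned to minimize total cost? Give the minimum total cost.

Minimum total cost: 586

Open {Site 1, Site 3}: P→Site 1 10·8=80, Q→Site 3 4·3=12, R→Site 3 11·8=88, S→Site 1 4·9=36, T→Site 3 13·7=91.
Loads: Site 1 carries 17/18, Site 3 carries 18/18. Service 307; fixed 279; total 586.
Next best feasible plan costs 642.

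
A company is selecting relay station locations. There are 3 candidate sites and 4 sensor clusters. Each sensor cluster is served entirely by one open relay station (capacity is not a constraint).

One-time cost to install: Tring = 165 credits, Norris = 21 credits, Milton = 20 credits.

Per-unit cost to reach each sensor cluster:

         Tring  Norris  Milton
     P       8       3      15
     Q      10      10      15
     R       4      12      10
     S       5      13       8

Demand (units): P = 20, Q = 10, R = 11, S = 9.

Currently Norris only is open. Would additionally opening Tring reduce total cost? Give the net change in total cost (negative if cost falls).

No — net change +5 (cost rises by 5).

Current service cost with {Norris}: 409.
Adding Tring: each sensor cluster re-picks its cheapest; new service cost 249, saving 160.
Extra fixed cost: 165. Net change = 165 − 160 = 5.
(Totals: 430 → 435.)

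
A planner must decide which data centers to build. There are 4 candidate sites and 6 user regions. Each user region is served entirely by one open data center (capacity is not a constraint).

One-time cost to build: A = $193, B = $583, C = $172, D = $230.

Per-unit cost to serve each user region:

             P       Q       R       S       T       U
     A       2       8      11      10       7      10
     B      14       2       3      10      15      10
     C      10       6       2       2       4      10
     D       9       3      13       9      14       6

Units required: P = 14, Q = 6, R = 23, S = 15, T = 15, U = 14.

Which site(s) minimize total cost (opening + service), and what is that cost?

For any fixed open set, each user region goes to its cheapest open site; total = fixed + service.
{C}: P→C 10·14=140, Q→C 6·6=36, R→C 2·23=46, S→C 2·15=30, T→C 4·15=60, U→C 10·14=140. Service 452; fixed 172; total 624.
{A, C}: service 340 + fixed 365 = 705
{C, D}: service 364 + fixed 402 = 766
{A, B, C, D}: service 260 + fixed 1178 = 1438
No other subset beats 624.

Open C only; minimum total cost 624.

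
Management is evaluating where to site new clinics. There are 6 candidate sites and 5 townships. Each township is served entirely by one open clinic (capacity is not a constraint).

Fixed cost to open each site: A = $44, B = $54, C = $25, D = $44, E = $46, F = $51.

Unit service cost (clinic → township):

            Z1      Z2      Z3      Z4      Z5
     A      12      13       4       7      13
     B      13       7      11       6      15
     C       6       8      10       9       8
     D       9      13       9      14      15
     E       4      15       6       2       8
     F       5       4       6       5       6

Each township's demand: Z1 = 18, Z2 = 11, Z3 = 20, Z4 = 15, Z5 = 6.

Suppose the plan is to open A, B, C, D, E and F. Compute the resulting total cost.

Each township is assigned to its cheapest site among the open ones.
{A, B, C, D, E, F}: Z1→E 4·18=72, Z2→F 4·11=44, Z3→A 4·20=80, Z4→E 2·15=30, Z5→F 6·6=36. Service 262; fixed 264; total 526.

Total cost: 526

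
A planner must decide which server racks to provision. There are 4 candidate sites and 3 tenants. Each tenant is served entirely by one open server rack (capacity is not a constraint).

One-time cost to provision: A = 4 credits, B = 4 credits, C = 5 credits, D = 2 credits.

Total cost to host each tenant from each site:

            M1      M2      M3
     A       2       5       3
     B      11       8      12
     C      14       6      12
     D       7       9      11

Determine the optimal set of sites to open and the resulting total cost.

Open A only; minimum total cost 14.

For any fixed open set, each tenant goes to its cheapest open site; total = fixed + service.
{A}: M1→A 2, M2→A 5, M3→A 3. Service 10; fixed 4; total 14.
{A, D}: service 10 + fixed 6 = 16
{A, B}: service 10 + fixed 8 = 18
{A, B, C, D}: M1→A 2, M2→A 5, M3→A 3. Service 10; fixed 15; total 25.
No other subset beats 14.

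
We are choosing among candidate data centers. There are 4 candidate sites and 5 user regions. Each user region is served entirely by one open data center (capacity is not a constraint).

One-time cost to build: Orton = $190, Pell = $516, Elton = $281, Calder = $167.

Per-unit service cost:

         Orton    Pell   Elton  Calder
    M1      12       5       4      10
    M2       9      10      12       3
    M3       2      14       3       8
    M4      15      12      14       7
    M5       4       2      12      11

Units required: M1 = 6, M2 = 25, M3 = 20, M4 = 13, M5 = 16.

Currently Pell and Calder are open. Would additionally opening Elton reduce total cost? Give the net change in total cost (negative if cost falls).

No — net change +175 (cost rises by 175).

Current service cost with {Pell, Calder}: 388.
Adding Elton: each user region re-picks its cheapest; new service cost 282, saving 106.
Extra fixed cost: 281. Net change = 281 − 106 = 175.
(Totals: 1071 → 1246.)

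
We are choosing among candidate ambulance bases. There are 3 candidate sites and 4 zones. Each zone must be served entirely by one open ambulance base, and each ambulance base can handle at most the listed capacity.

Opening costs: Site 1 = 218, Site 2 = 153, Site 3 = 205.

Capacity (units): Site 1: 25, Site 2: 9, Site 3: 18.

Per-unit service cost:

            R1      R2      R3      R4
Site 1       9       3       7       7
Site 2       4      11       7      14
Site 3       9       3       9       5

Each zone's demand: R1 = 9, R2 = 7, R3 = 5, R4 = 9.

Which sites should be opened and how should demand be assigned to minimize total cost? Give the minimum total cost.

Minimum total cost: 526

Open {Site 1, Site 2}: R1→Site 2 4·9=36, R2→Site 1 3·7=21, R3→Site 1 7·5=35, R4→Site 1 7·9=63.
Loads: Site 1 carries 21/25, Site 2 carries 9/9. Service 155; fixed 371; total 526.
Next best feasible plan costs 571.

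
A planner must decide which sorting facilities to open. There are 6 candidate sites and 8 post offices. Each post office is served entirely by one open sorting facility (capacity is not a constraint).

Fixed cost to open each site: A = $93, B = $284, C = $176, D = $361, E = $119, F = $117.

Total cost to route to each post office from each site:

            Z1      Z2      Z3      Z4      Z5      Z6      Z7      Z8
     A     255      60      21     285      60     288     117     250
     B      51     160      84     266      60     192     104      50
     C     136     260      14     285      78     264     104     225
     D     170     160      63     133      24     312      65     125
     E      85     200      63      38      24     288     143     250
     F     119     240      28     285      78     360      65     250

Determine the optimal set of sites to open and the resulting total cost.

For any fixed open set, each post office goes to its cheapest open site; total = fixed + service.
{A, B, E}: Z1→B 51, Z2→A 60, Z3→A 21, Z4→E 38, Z5→E 24, Z6→B 192, Z7→B 104, Z8→B 50. Service 540; fixed 496; total 1036.
{B, E}: service 682 + fixed 403 = 1085
{A, E}: Z1→E 85, Z2→A 60, Z3→A 21, Z4→E 38, Z5→E 24, Z6→A 288, Z7→A 117, Z8→A 250. Service 883; fixed 212; total 1095.
{A, B, C, D, E, F}: service 494 + fixed 1150 = 1644
No other subset beats 1036.

Open A, B and E; minimum total cost 1036.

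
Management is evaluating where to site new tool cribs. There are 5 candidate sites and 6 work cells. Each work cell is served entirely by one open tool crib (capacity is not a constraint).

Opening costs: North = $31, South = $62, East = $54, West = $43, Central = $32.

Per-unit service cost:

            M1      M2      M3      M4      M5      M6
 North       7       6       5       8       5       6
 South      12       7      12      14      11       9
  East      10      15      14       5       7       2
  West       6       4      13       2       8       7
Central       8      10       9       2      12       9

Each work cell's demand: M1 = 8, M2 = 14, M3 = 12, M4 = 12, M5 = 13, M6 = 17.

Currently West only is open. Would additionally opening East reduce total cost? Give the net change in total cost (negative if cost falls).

Yes — net change −44 (cost falls by 44).

Current service cost with {West}: 507.
Adding East: each work cell re-picks its cheapest; new service cost 409, saving 98.
Extra fixed cost: 54. Net change = 54 − 98 = -44.
(Totals: 550 → 506.)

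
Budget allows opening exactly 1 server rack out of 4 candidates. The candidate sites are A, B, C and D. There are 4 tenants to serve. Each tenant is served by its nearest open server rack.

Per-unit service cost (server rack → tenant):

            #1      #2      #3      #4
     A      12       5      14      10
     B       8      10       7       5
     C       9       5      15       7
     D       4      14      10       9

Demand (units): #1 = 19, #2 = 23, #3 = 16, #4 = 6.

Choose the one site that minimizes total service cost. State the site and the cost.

Choose B only; total service cost 524.

With exactly 1 open, each tenant uses its cheapest among the chosen.
{B}: #1→B 8·19=152, #2→B 10·23=230, #3→B 7·16=112, #4→B 5·6=30. Service cost 524.
{C}: service cost 568
{D}: service cost 612
Among all 4 size-1 choices, {B} is lowest.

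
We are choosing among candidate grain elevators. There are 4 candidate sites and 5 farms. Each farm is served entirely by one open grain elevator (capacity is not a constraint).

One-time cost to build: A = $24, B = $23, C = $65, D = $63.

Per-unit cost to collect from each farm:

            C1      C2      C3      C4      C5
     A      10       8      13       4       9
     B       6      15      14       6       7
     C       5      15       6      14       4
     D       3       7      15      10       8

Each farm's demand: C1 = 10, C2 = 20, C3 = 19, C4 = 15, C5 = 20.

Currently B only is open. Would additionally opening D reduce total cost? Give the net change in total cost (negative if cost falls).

Current service cost with {B}: 856.
Adding D: each farm re-picks its cheapest; new service cost 666, saving 190.
Extra fixed cost: 63. Net change = 63 − 190 = -127.
(Totals: 879 → 752.)

Yes — net change −127 (cost falls by 127).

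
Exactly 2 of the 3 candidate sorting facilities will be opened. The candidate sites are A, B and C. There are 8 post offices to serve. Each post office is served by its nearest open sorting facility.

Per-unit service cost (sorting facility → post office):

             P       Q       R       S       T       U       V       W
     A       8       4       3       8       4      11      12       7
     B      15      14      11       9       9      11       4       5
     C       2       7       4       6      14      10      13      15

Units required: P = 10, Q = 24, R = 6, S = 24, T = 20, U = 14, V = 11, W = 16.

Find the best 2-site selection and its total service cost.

With exactly 2 open, each post office uses its cheapest among the chosen.
{A, C}: P→C 2·10=20, Q→A 4·24=96, R→A 3·6=18, S→C 6·24=144, T→A 4·20=80, U→C 10·14=140, V→A 12·11=132, W→A 7·16=112. Service cost 742.
{A, B}: service cost 744
{B, C}: service cost 800
Among all 3 size-2 choices, {A, C} is lowest.

Choose A and C; total service cost 742.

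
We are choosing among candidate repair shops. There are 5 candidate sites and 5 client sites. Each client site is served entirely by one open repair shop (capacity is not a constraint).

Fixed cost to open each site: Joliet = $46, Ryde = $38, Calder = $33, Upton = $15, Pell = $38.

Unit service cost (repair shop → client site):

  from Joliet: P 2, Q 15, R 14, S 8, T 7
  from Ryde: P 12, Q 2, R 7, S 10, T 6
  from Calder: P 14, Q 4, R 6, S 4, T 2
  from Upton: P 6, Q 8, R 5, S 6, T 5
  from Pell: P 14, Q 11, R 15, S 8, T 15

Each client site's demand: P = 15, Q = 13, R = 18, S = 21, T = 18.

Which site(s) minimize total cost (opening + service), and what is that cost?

Open Joliet, Calder and Upton; minimum total cost 386.

For any fixed open set, each client site goes to its cheapest open site; total = fixed + service.
{Joliet, Calder, Upton}: P→Joliet 2·15=30, Q→Calder 4·13=52, R→Upton 5·18=90, S→Calder 4·21=84, T→Calder 2·18=36. Service 292; fixed 94; total 386.
{Joliet, Calder}: P→Joliet 2·15=30, Q→Calder 4·13=52, R→Calder 6·18=108, S→Calder 4·21=84, T→Calder 2·18=36. Service 310; fixed 79; total 389.
{Joliet, Ryde, Calder, Upton}: P→Joliet 2·15=30, Q→Ryde 2·13=26, R→Upton 5·18=90, S→Calder 4·21=84, T→Calder 2·18=36. Service 266; fixed 132; total 398.
{Joliet, Ryde, Calder, Upton, Pell}: service 266 + fixed 170 = 436
No other subset beats 386.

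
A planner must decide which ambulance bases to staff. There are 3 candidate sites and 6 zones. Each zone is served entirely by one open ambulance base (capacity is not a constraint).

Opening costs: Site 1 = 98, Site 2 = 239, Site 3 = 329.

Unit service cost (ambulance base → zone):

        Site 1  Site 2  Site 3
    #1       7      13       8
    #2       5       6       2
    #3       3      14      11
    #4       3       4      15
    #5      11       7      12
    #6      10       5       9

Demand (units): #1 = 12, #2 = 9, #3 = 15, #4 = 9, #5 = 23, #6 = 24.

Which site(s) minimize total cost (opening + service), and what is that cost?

For any fixed open set, each zone goes to its cheapest open site; total = fixed + service.
{Site 1}: #1→Site 1 7·12=84, #2→Site 1 5·9=45, #3→Site 1 3·15=45, #4→Site 1 3·9=27, #5→Site 1 11·23=253, #6→Site 1 10·24=240. Service 694; fixed 98; total 792.
{Site 1, Site 2}: #1→Site 1 7·12=84, #2→Site 1 5·9=45, #3→Site 1 3·15=45, #4→Site 1 3·9=27, #5→Site 2 7·23=161, #6→Site 2 5·24=120. Service 482; fixed 337; total 819.
{Site 2}: #1→Site 2 13·12=156, #2→Site 2 6·9=54, #3→Site 2 14·15=210, #4→Site 2 4·9=36, #5→Site 2 7·23=161, #6→Site 2 5·24=120. Service 737; fixed 239; total 976.
{Site 1, Site 2, Site 3}: service 455 + fixed 666 = 1121
No other subset beats 792.

Open Site 1 only; minimum total cost 792.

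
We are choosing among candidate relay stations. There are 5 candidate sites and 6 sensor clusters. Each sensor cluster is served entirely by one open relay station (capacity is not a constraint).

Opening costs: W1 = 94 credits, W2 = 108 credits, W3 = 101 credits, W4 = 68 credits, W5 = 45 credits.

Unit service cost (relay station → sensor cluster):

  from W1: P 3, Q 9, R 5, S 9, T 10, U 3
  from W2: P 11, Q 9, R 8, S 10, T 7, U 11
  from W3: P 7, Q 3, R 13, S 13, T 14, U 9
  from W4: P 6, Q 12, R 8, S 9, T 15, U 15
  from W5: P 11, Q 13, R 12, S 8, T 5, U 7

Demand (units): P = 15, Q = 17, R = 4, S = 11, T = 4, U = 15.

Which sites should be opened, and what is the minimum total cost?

Open W1 and W3; minimum total cost 495.

For any fixed open set, each sensor cluster goes to its cheapest open site; total = fixed + service.
{W1, W3}: P→W1 3·15=45, Q→W3 3·17=51, R→W1 5·4=20, S→W1 9·11=99, T→W1 10·4=40, U→W1 3·15=45. Service 300; fixed 195; total 495.
{W1}: service 402 + fixed 94 = 496
{W1, W3, W5}: service 269 + fixed 240 = 509
{W1, W2, W3, W4, W5}: service 269 + fixed 416 = 685
No other subset beats 495.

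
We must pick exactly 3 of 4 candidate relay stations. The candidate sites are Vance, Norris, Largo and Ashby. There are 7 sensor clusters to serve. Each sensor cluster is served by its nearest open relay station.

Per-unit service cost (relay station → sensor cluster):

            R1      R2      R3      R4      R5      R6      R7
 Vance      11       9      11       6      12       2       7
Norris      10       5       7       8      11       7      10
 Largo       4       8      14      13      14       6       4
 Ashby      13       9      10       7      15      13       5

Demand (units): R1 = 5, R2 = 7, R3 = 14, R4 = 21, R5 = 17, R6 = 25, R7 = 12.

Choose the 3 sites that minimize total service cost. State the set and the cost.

Choose Vance, Norris and Largo; total service cost 564.

With exactly 3 open, each sensor cluster uses its cheapest among the chosen.
{Vance, Norris, Largo}: R1→Largo 4·5=20, R2→Norris 5·7=35, R3→Norris 7·14=98, R4→Vance 6·21=126, R5→Norris 11·17=187, R6→Vance 2·25=50, R7→Largo 4·12=48. Service cost 564.
{Vance, Norris, Ashby}: service cost 606
{Vance, Largo, Ashby}: service cost 644
Among all 4 size-3 choices, {Vance, Norris, Largo} is lowest.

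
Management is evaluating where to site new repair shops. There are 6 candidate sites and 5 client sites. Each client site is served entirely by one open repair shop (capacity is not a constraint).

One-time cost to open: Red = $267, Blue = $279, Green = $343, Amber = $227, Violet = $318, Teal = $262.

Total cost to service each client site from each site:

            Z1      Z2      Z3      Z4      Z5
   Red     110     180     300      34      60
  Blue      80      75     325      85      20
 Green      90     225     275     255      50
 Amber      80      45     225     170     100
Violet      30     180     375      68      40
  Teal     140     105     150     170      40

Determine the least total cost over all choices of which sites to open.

Minimum total cost: 847

For any fixed open set, each client site goes to its cheapest open site; total = fixed + service.
{Amber}: Z1→Amber 80, Z2→Amber 45, Z3→Amber 225, Z4→Amber 170, Z5→Amber 100. Service 620; fixed 227; total 847.
{Blue}: service 585 + fixed 279 = 864
{Teal}: service 605 + fixed 262 = 867
{Red, Blue, Green, Amber, Violet, Teal}: Z1→Violet 30, Z2→Amber 45, Z3→Teal 150, Z4→Red 34, Z5→Blue 20. Service 279; fixed 1696; total 1975.
No other subset beats 847.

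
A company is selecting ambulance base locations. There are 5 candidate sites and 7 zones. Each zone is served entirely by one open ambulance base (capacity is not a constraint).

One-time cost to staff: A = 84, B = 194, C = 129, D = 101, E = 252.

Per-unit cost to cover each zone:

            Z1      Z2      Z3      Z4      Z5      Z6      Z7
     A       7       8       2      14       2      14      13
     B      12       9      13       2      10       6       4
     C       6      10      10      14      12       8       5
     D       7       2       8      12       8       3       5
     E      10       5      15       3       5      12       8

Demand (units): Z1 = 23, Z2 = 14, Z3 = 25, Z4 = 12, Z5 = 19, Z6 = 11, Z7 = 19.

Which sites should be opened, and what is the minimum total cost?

For any fixed open set, each zone goes to its cheapest open site; total = fixed + service.
{A, D}: Z1→A 7·23=161, Z2→D 2·14=28, Z3→A 2·25=50, Z4→D 12·12=144, Z5→A 2·19=38, Z6→D 3·11=33, Z7→D 5·19=95. Service 549; fixed 185; total 734.
{A, B, D}: Z1→A 7·23=161, Z2→D 2·14=28, Z3→A 2·25=50, Z4→B 2·12=24, Z5→A 2·19=38, Z6→D 3·11=33, Z7→B 4·19=76. Service 410; fixed 379; total 789.
{A, B}: Z1→A 7·23=161, Z2→A 8·14=112, Z3→A 2·25=50, Z4→B 2·12=24, Z5→A 2·19=38, Z6→B 6·11=66, Z7→B 4·19=76. Service 527; fixed 278; total 805.
{A, B, C, D, E}: Z1→C 6·23=138, Z2→D 2·14=28, Z3→A 2·25=50, Z4→B 2·12=24, Z5→A 2·19=38, Z6→D 3·11=33, Z7→B 4·19=76. Service 387; fixed 760; total 1147.
No other subset beats 734.

Open A and D; minimum total cost 734.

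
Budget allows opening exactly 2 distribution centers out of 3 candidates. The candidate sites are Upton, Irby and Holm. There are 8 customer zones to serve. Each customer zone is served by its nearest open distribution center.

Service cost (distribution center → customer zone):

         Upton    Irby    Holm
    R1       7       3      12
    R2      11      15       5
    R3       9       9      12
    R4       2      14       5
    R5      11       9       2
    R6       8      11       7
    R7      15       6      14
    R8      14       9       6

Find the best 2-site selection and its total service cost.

With exactly 2 open, each customer zone uses its cheapest among the chosen.
{Irby, Holm}: R1→Irby 3, R2→Holm 5, R3→Irby 9, R4→Holm 5, R5→Holm 2, R6→Holm 7, R7→Irby 6, R8→Holm 6. Service cost 43.
{Upton, Holm}: service cost 52
{Upton, Irby}: service cost 57
Among all 3 size-2 choices, {Irby, Holm} is lowest.

Choose Irby and Holm; total service cost 43.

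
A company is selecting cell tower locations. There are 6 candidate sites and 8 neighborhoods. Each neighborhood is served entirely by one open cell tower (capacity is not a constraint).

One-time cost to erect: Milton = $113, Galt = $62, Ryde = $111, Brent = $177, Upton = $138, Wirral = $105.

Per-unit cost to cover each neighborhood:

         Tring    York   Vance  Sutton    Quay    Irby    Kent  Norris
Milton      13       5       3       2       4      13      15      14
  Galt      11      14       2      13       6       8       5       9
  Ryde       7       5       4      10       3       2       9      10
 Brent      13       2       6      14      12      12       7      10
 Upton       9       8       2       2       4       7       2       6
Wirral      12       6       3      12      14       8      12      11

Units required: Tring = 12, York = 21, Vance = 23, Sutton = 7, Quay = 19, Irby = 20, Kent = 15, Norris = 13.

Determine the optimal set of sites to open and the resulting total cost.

Open Ryde and Upton; minimum total cost 703.

For any fixed open set, each neighborhood goes to its cheapest open site; total = fixed + service.
{Ryde, Upton}: Tring→Ryde 7·12=84, York→Ryde 5·21=105, Vance→Upton 2·23=46, Sutton→Upton 2·7=14, Quay→Ryde 3·19=57, Irby→Ryde 2·20=40, Kent→Upton 2·15=30, Norris→Upton 6·13=78. Service 454; fixed 249; total 703.
{Galt, Ryde, Upton}: service 454 + fixed 311 = 765
{Galt, Ryde}: service 594 + fixed 173 = 767
{Milton, Galt, Ryde, Brent, Upton, Wirral}: Tring→Ryde 7·12=84, York→Brent 2·21=42, Vance→Galt 2·23=46, Sutton→Milton 2·7=14, Quay→Ryde 3·19=57, Irby→Ryde 2·20=40, Kent→Upton 2·15=30, Norris→Upton 6·13=78. Service 391; fixed 706; total 1097.
No other subset beats 703.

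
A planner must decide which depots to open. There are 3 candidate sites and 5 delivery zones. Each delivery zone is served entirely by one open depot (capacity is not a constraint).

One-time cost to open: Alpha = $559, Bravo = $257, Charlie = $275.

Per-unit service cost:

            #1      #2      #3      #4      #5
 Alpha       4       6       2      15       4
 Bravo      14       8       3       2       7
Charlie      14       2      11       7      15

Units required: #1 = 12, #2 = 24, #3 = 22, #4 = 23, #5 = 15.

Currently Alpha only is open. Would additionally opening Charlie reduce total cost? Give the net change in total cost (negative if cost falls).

Current service cost with {Alpha}: 641.
Adding Charlie: each delivery zone re-picks its cheapest; new service cost 361, saving 280.
Extra fixed cost: 275. Net change = 275 − 280 = -5.
(Totals: 1200 → 1195.)

Yes — net change −5 (cost falls by 5).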